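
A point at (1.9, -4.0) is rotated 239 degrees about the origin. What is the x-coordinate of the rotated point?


x' = x*cos(theta) - y*sin(theta)
cos(239 deg) = -0.515, sin(239 deg) = -0.8572
x' = 1.9 * -0.515 - -4.0 * -0.8572
= -0.9786 - 3.4287
= -4.4072


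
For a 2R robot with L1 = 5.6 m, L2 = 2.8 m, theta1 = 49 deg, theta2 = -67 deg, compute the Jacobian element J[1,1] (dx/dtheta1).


J[1,1] = -L1*sin(t1) - L2*sin(t1+t2)
= -5.6*sin(49) - 2.8*sin(-18)
= -3.3611


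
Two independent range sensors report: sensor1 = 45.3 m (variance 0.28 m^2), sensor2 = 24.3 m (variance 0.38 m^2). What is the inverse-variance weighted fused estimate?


w1 = (1/var1) / (1/var1 + 1/var2)
   = 3.5714 / (3.5714 + 2.6316) = 0.5758
w2 = 1 - w1 = 0.4242
fused = w1*s1 + w2*s2 = 26.0818 + 10.3091
= 36.3909 m


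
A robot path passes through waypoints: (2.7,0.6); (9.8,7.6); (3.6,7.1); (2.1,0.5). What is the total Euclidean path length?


Segment lengths:
  seg1 = sqrt((7.1)^2 + (7.0)^2) = 9.9705
  seg2 = sqrt((-6.2)^2 + (-0.5)^2) = 6.2201
  seg3 = sqrt((-1.5)^2 + (-6.6)^2) = 6.7683
Total = 22.9589


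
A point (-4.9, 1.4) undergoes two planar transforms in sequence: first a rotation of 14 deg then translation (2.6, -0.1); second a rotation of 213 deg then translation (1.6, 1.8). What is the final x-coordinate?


After transform 1:
x1 = cos(14)*-4.9 - sin(14)*1.4 + 2.6 = -2.4931
y1 = sin(14)*-4.9 + cos(14)*1.4 + -0.1 = 0.073
After transform 2:
x2 = cos(213)*-2.4931 - sin(213)*0.073 + 1.6
= 3.7307


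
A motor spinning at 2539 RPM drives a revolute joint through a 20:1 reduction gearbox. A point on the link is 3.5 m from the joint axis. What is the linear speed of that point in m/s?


omega_motor = 2539 * 2*pi/60 = 265.8835 rad/s
omega_joint = omega_motor / 20 = 13.2942 rad/s
v = omega_joint * r = 13.2942 * 3.5
= 46.5296 m/s


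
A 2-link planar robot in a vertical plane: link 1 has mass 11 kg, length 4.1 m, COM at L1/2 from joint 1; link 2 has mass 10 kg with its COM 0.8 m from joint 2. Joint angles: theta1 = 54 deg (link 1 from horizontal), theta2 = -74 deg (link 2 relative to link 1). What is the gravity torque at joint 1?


Horizontal distance from joint 1 to link-1 COM:
  x_c1 = (L1/2)*cos(t1) = 2.05 * 0.5878 = 1.205 m
Horizontal distance from joint 1 to link-2 COM:
  x_c2 = L1*cos(t1) + Lc2*cos(t1+t2)
       = 4.1*0.5878 + 0.8*0.9397 = 3.1617 m
tau1 = m1*g*x_c1 + m2*g*x_c2
     = 11*9.81*1.205 + 10*9.81*3.1617
     = 130.0272 + 310.1602
     = 440.1874 Nm


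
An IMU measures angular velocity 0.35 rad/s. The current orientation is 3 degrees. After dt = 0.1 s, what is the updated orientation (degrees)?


delta_theta = w * dt = 0.35 * 0.1 = 0.035 rad
= 2.0054 deg
theta_new = 3 + 2.0054 = 5.0054 deg


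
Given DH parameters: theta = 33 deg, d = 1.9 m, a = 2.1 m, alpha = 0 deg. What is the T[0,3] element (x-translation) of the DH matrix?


T[0,3] = a * cos(theta)
= 2.1 * cos(33 deg)
= 2.1 * 0.8387
= 1.7612


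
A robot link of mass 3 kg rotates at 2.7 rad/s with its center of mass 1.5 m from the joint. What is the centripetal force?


F = m * omega^2 * r
= 3 * 2.7^2 * 1.5
= 3 * 7.29 * 1.5
= 32.805 N


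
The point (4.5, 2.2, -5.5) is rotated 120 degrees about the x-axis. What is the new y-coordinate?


Rotation about x-axis: y' = y*cos(theta) - z*sin(theta)
= 2.2 * -0.5 - -5.5 * 0.866
= 3.6631


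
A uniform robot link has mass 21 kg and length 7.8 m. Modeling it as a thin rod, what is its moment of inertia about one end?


I = (1/3) * m * L^2
= (1/3) * 21 * 7.8^2
= 0.333333 * 21 * 60.84
= 425.88 kg*m^2


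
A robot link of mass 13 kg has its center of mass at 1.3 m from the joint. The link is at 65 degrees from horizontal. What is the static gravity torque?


tau = m*g*L*cos(angle)
= 13 * 9.81 * 1.3 * cos(65 deg)
= 13 * 9.81 * 1.3 * 0.4226
= 70.0655 Nm


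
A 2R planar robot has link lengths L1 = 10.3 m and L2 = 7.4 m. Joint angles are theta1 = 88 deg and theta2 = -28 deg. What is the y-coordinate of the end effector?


Convert angles to radians: theta1 = 1.5359, theta2 = -0.4887
y = L1*sin(theta1) + L2*sin(theta1+theta2)
y = 10.2937 + 6.4086
y = 16.7023


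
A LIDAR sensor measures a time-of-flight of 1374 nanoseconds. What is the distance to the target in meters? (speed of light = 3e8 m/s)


tof = 1374 ns = 1.374e-06 s
dist = c * tof / 2
= 3e8 * 1.374e-06 / 2
= 206.1 m


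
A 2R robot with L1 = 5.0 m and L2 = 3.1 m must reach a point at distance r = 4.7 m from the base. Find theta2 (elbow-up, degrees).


cos(theta2) = (r^2 - L1^2 - L2^2) / (2*L1*L2)
cos(theta2) = (22.09 - 25.0 - 9.61) / 31.0
cos(theta2) = -0.403871
theta2 = 113.8204 degrees


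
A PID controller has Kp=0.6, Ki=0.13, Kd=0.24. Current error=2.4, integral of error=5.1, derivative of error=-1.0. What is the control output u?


u = Kp*e + Ki*int(e) + Kd*de/dt
= 0.6*2.4 + 0.13*5.1 + 0.24*(-1.0)
= 1.44 + 0.663 + -0.24
= 1.863


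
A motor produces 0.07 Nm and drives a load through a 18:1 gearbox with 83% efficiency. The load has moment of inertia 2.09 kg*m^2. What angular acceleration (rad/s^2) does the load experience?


tau_out = tau_motor * N * eta
= 0.07 * 18 * 0.83 = 1.0458 Nm
alpha = tau_out / I = 1.0458 / 2.09
= 0.5004 rad/s^2


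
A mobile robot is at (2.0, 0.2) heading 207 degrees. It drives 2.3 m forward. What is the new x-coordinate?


x_new = x0 + d*cos(theta)
= 2.0 + 2.3*cos(207)
= 2.0 + -2.0493
= -0.0493


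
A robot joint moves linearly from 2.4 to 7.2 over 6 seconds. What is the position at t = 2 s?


s = t/T = 2/6 = 0.3333
p(t) = p0 + (pf-p0)*s
= 2.4 + (7.2 - 2.4) * 0.3333
= 4.0


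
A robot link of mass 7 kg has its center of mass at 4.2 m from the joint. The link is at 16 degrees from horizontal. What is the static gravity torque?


tau = m*g*L*cos(angle)
= 7 * 9.81 * 4.2 * cos(16 deg)
= 7 * 9.81 * 4.2 * 0.9613
= 277.2413 Nm


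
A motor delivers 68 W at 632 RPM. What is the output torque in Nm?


omega = 632 * 2*pi/60 = 66.1829 rad/s
tau = P / omega = 68 / 66.1829
= 1.0275 Nm


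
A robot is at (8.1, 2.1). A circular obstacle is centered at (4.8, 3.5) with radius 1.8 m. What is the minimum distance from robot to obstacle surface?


center_dist = sqrt((8.1-4.8)^2 + (2.1-3.5)^2)
= sqrt(10.89 + 1.96)
= 3.5847
min_dist = center_dist - radius = 3.5847 - 1.8 = 1.7847 m


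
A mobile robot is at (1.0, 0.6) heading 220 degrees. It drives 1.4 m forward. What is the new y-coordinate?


y_new = y0 + d*sin(theta)
= 0.6 + 1.4*sin(220)
= 0.6 + -0.8999
= -0.2999


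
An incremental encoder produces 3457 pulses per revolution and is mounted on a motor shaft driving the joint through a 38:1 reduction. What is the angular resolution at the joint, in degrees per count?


counts per rev = 3457
effective counts at joint = 3457 * 38 = 131366
resolution = 360 / 131366
= 0.0027 deg/count


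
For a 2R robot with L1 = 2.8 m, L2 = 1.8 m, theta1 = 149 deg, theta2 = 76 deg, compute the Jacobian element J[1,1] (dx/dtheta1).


J[1,1] = -L1*sin(t1) - L2*sin(t1+t2)
= -2.8*sin(149) - 1.8*sin(225)
= -0.1693


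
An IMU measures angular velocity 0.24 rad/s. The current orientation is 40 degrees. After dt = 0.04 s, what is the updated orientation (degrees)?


delta_theta = w * dt = 0.24 * 0.04 = 0.0096 rad
= 0.55 deg
theta_new = 40 + 0.55 = 40.55 deg


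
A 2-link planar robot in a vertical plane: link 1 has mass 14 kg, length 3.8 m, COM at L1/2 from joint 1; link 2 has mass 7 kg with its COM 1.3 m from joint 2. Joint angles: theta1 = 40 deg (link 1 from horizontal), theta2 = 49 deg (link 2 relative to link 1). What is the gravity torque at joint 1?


Horizontal distance from joint 1 to link-1 COM:
  x_c1 = (L1/2)*cos(t1) = 1.9 * 0.766 = 1.4555 m
Horizontal distance from joint 1 to link-2 COM:
  x_c2 = L1*cos(t1) + Lc2*cos(t1+t2)
       = 3.8*0.766 + 1.3*0.0175 = 2.9337 m
tau1 = m1*g*x_c1 + m2*g*x_c2
     = 14*9.81*1.4555 + 7*9.81*2.9337
     = 199.8962 + 201.4542
     = 401.3505 Nm


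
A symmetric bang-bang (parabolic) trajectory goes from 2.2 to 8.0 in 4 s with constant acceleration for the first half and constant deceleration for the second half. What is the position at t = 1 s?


Symmetric rest-to-rest: each phase covers (pf-p0)/2 in time T/2. 0.5*a*(T/2)^2 = (pf-p0)/2 => a = 4*(pf-p0)/T^2
a = 4*(8.0-2.2)/4^2 = 1.45
t = 1 is in the acceleration phase (t <= T/2).
p = p0 + 0.5*a*t^2 = 2.2 + 0.5*1.45*1^2
= 2.925


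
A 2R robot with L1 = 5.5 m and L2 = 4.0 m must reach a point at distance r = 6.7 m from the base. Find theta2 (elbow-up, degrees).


cos(theta2) = (r^2 - L1^2 - L2^2) / (2*L1*L2)
cos(theta2) = (44.89 - 30.25 - 16.0) / 44.0
cos(theta2) = -0.030909
theta2 = 91.7712 degrees


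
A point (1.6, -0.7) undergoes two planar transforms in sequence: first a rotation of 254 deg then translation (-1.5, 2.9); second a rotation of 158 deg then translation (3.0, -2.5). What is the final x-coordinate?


After transform 1:
x1 = cos(254)*1.6 - sin(254)*-0.7 + -1.5 = -2.6139
y1 = sin(254)*1.6 + cos(254)*-0.7 + 2.9 = 1.5549
After transform 2:
x2 = cos(158)*-2.6139 - sin(158)*1.5549 + 3.0
= 4.8411


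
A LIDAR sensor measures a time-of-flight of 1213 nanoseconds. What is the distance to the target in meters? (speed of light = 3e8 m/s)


tof = 1213 ns = 1.213e-06 s
dist = c * tof / 2
= 3e8 * 1.213e-06 / 2
= 181.95 m


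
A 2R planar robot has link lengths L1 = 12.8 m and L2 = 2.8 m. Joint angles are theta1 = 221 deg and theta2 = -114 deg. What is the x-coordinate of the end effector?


Convert angles to radians: theta1 = 3.8572, theta2 = -1.9897
x = L1*cos(theta1) + L2*cos(theta1+theta2)
x = -9.6603 + -0.8186
x = -10.4789


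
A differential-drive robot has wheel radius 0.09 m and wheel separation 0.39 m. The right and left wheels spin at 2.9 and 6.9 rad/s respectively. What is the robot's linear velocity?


vR = r*wR = 0.09*2.9 = 0.261 m/s
vL = r*wL = 0.09*6.9 = 0.621 m/s
v = (vR+vL)/2 = 0.441 m/s
omega = (vR-vL)/L = -0.9231 rad/s
linear velocity = 0.441 m/s


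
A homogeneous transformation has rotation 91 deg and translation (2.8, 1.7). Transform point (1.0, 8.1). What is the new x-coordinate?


x' = cos(theta)*px - sin(theta)*py + tx
= -0.0175*1.0 - 0.9998*8.1 + 2.8
= -5.3162


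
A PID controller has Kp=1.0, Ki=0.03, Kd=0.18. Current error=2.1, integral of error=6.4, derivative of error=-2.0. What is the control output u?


u = Kp*e + Ki*int(e) + Kd*de/dt
= 1.0*2.1 + 0.03*6.4 + 0.18*(-2.0)
= 2.1 + 0.192 + -0.36
= 1.932


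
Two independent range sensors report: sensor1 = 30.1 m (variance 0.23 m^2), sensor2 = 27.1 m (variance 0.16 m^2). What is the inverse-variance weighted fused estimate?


w1 = (1/var1) / (1/var1 + 1/var2)
   = 4.3478 / (4.3478 + 6.25) = 0.4103
w2 = 1 - w1 = 0.5897
fused = w1*s1 + w2*s2 = 12.3487 + 15.9821
= 28.3308 m


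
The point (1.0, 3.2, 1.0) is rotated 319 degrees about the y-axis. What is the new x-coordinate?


Rotation about y-axis: x' = x*cos(theta) + z*sin(theta)
= 1.0 * 0.7547 + 1.0 * -0.6561
= 0.0987


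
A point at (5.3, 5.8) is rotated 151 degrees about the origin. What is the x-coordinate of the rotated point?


x' = x*cos(theta) - y*sin(theta)
cos(151 deg) = -0.8746, sin(151 deg) = 0.4848
x' = 5.3 * -0.8746 - 5.8 * 0.4848
= -4.6355 - 2.8119
= -7.4474


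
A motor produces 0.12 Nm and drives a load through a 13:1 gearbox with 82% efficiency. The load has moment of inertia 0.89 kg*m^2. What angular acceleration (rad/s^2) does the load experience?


tau_out = tau_motor * N * eta
= 0.12 * 13 * 0.82 = 1.2792 Nm
alpha = tau_out / I = 1.2792 / 0.89
= 1.4373 rad/s^2


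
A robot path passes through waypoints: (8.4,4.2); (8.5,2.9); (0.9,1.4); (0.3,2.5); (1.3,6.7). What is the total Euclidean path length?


Segment lengths:
  seg1 = sqrt((0.1)^2 + (-1.3)^2) = 1.3038
  seg2 = sqrt((-7.6)^2 + (-1.5)^2) = 7.7466
  seg3 = sqrt((-0.6)^2 + (1.1)^2) = 1.253
  seg4 = sqrt((1.0)^2 + (4.2)^2) = 4.3174
Total = 14.6209


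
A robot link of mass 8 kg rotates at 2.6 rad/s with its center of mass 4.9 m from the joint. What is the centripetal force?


F = m * omega^2 * r
= 8 * 2.6^2 * 4.9
= 8 * 6.76 * 4.9
= 264.992 N


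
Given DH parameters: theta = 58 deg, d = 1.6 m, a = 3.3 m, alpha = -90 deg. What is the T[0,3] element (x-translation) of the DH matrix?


T[0,3] = a * cos(theta)
= 3.3 * cos(58 deg)
= 3.3 * 0.5299
= 1.7487


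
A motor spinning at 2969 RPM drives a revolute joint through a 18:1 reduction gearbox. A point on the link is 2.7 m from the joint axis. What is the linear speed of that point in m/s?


omega_motor = 2969 * 2*pi/60 = 310.913 rad/s
omega_joint = omega_motor / 18 = 17.2729 rad/s
v = omega_joint * r = 17.2729 * 2.7
= 46.6369 m/s


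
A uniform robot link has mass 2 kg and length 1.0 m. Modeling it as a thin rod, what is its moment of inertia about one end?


I = (1/3) * m * L^2
= (1/3) * 2 * 1.0^2
= 0.333333 * 2 * 1.0
= 0.6667 kg*m^2


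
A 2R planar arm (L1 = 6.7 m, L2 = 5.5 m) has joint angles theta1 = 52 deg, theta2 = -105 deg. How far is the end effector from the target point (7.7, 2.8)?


End effector via forward kinematics:
x = L1*cos(t1) + L2*cos(t1+t2) = 7.4349
y = L1*sin(t1) + L2*sin(t1+t2) = 0.8872
Distance to target:
d = sqrt((7.7 - 7.4349)^2 + (2.8 - 0.8872)^2)
= sqrt(0.0703 + 3.6589)
= 1.9311 m


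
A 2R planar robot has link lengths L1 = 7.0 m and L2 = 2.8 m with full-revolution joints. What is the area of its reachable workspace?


r_max = L1 + L2 = 9.8 m
r_min = |L1 - L2| = 4.2 m
Area = pi*(r_max^2 - r_min^2)
= pi*(96.04 - 17.64)
= pi * 78.4
= 246.3009 m^2


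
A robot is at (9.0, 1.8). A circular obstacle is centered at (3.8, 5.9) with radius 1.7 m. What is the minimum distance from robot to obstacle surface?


center_dist = sqrt((9.0-3.8)^2 + (1.8-5.9)^2)
= sqrt(27.04 + 16.81)
= 6.6219
min_dist = center_dist - radius = 6.6219 - 1.7 = 4.9219 m


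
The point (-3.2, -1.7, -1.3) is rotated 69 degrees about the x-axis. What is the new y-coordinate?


Rotation about x-axis: y' = y*cos(theta) - z*sin(theta)
= -1.7 * 0.3584 - -1.3 * 0.9336
= 0.6044


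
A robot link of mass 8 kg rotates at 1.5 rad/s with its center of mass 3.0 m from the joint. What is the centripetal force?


F = m * omega^2 * r
= 8 * 1.5^2 * 3.0
= 8 * 2.25 * 3.0
= 54.0 N


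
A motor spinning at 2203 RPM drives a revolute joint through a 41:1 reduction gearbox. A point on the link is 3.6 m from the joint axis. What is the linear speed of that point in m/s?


omega_motor = 2203 * 2*pi/60 = 230.6976 rad/s
omega_joint = omega_motor / 41 = 5.6268 rad/s
v = omega_joint * r = 5.6268 * 3.6
= 20.2564 m/s


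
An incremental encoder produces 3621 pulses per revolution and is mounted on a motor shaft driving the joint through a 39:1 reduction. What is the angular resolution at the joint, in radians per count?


counts per rev = 3621
effective counts at joint = 3621 * 39 = 141219
resolution = 2*pi / 141219
= 4.4492e-05 rad/count


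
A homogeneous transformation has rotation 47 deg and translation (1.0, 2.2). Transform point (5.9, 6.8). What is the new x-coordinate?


x' = cos(theta)*px - sin(theta)*py + tx
= 0.682*5.9 - 0.7314*6.8 + 1.0
= 0.0506


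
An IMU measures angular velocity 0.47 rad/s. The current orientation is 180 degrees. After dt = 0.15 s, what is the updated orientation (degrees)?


delta_theta = w * dt = 0.47 * 0.15 = 0.0705 rad
= 4.0394 deg
theta_new = 180 + 4.0394 = 184.0394 deg


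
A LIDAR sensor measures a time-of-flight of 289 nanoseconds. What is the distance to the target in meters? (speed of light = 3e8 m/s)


tof = 289 ns = 2.89e-07 s
dist = c * tof / 2
= 3e8 * 2.89e-07 / 2
= 43.35 m


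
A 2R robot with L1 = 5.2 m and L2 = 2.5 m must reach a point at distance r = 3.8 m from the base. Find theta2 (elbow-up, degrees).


cos(theta2) = (r^2 - L1^2 - L2^2) / (2*L1*L2)
cos(theta2) = (14.44 - 27.04 - 6.25) / 26.0
cos(theta2) = -0.725
theta2 = 136.4688 degrees


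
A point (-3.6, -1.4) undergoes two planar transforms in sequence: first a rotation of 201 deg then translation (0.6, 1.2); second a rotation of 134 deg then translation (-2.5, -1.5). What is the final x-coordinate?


After transform 1:
x1 = cos(201)*-3.6 - sin(201)*-1.4 + 0.6 = 3.4592
y1 = sin(201)*-3.6 + cos(201)*-1.4 + 1.2 = 3.7971
After transform 2:
x2 = cos(134)*3.4592 - sin(134)*3.7971 + -2.5
= -7.6344


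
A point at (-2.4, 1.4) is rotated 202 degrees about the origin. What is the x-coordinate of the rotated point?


x' = x*cos(theta) - y*sin(theta)
cos(202 deg) = -0.9272, sin(202 deg) = -0.3746
x' = -2.4 * -0.9272 - 1.4 * -0.3746
= 2.2252 - -0.5244
= 2.7497


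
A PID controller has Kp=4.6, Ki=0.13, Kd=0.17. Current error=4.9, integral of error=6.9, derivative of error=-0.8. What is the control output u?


u = Kp*e + Ki*int(e) + Kd*de/dt
= 4.6*4.9 + 0.13*6.9 + 0.17*(-0.8)
= 22.54 + 0.897 + -0.136
= 23.301


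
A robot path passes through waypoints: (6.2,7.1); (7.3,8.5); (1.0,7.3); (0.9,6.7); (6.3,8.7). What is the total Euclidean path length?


Segment lengths:
  seg1 = sqrt((1.1)^2 + (1.4)^2) = 1.7804
  seg2 = sqrt((-6.3)^2 + (-1.2)^2) = 6.4133
  seg3 = sqrt((-0.1)^2 + (-0.6)^2) = 0.6083
  seg4 = sqrt((5.4)^2 + (2.0)^2) = 5.7585
Total = 14.5605


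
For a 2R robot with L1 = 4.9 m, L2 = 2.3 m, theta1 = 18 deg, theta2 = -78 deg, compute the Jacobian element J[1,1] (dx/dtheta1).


J[1,1] = -L1*sin(t1) - L2*sin(t1+t2)
= -4.9*sin(18) - 2.3*sin(-60)
= 0.4777


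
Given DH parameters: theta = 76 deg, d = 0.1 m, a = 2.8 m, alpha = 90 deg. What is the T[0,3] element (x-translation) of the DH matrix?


T[0,3] = a * cos(theta)
= 2.8 * cos(76 deg)
= 2.8 * 0.2419
= 0.6774


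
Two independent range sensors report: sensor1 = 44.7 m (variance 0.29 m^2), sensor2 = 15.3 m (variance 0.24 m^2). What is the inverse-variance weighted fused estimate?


w1 = (1/var1) / (1/var1 + 1/var2)
   = 3.4483 / (3.4483 + 4.1667) = 0.4528
w2 = 1 - w1 = 0.5472
fused = w1*s1 + w2*s2 = 20.2415 + 8.3717
= 28.6132 m


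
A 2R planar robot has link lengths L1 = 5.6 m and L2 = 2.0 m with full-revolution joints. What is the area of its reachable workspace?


r_max = L1 + L2 = 7.6 m
r_min = |L1 - L2| = 3.6 m
Area = pi*(r_max^2 - r_min^2)
= pi*(57.76 - 12.96)
= pi * 44.8
= 140.7434 m^2


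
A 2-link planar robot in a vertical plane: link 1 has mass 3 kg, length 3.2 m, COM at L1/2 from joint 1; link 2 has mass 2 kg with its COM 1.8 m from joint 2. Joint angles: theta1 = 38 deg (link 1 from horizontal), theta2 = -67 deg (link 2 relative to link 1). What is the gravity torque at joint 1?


Horizontal distance from joint 1 to link-1 COM:
  x_c1 = (L1/2)*cos(t1) = 1.6 * 0.788 = 1.2608 m
Horizontal distance from joint 1 to link-2 COM:
  x_c2 = L1*cos(t1) + Lc2*cos(t1+t2)
       = 3.2*0.788 + 1.8*0.8746 = 4.0959 m
tau1 = m1*g*x_c1 + m2*g*x_c2
     = 3*9.81*1.2608 + 2*9.81*4.0959
     = 37.1059 + 80.3625
     = 117.4684 Nm


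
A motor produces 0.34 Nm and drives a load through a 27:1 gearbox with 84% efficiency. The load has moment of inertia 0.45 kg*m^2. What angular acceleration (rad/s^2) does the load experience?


tau_out = tau_motor * N * eta
= 0.34 * 27 * 0.84 = 7.7112 Nm
alpha = tau_out / I = 7.7112 / 0.45
= 17.136 rad/s^2


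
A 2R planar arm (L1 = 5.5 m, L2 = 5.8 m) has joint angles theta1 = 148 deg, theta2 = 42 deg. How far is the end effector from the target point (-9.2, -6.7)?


End effector via forward kinematics:
x = L1*cos(t1) + L2*cos(t1+t2) = -10.3761
y = L1*sin(t1) + L2*sin(t1+t2) = 1.9074
Distance to target:
d = sqrt((-9.2 - -10.3761)^2 + (-6.7 - 1.9074)^2)
= sqrt(1.3833 + 74.0873)
= 8.6874 m


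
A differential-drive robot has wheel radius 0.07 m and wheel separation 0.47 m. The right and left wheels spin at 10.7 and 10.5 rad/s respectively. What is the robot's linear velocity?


vR = r*wR = 0.07*10.7 = 0.749 m/s
vL = r*wL = 0.07*10.5 = 0.735 m/s
v = (vR+vL)/2 = 0.742 m/s
omega = (vR-vL)/L = 0.0298 rad/s
linear velocity = 0.742 m/s


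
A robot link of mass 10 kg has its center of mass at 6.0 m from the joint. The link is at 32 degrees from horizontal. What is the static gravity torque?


tau = m*g*L*cos(angle)
= 10 * 9.81 * 6.0 * cos(32 deg)
= 10 * 9.81 * 6.0 * 0.848
= 499.1611 Nm


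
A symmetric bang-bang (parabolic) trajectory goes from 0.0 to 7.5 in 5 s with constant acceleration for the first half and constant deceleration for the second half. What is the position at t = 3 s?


Symmetric rest-to-rest: each phase covers (pf-p0)/2 in time T/2. 0.5*a*(T/2)^2 = (pf-p0)/2 => a = 4*(pf-p0)/T^2
a = 4*(7.5-0.0)/5^2 = 1.2
t = 3 is in the deceleration phase (t > T/2).
p = pf - 0.5*a*(T-t)^2 = 7.5 - 0.5*1.2*2^2
= 5.1


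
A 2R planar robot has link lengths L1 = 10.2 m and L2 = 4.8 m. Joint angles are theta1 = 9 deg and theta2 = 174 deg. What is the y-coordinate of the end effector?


Convert angles to radians: theta1 = 0.1571, theta2 = 3.0369
y = L1*sin(theta1) + L2*sin(theta1+theta2)
y = 1.5956 + -0.2512
y = 1.3444


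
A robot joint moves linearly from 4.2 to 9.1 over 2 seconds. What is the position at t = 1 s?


s = t/T = 1/2 = 0.5
p(t) = p0 + (pf-p0)*s
= 4.2 + (9.1 - 4.2) * 0.5
= 6.65


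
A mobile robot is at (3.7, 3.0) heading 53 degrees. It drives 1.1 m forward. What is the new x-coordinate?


x_new = x0 + d*cos(theta)
= 3.7 + 1.1*cos(53)
= 3.7 + 0.662
= 4.362


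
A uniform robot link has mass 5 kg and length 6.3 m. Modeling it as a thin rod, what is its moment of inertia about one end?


I = (1/3) * m * L^2
= (1/3) * 5 * 6.3^2
= 0.333333 * 5 * 39.69
= 66.15 kg*m^2


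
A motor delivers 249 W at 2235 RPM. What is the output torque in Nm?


omega = 2235 * 2*pi/60 = 234.0487 rad/s
tau = P / omega = 249 / 234.0487
= 1.0639 Nm


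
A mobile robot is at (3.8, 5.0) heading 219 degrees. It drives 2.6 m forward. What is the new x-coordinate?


x_new = x0 + d*cos(theta)
= 3.8 + 2.6*cos(219)
= 3.8 + -2.0206
= 1.7794


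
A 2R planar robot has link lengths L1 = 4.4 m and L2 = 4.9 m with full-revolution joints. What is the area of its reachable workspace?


r_max = L1 + L2 = 9.3 m
r_min = |L1 - L2| = 0.5 m
Area = pi*(r_max^2 - r_min^2)
= pi*(86.49 - 0.25)
= pi * 86.24
= 270.931 m^2


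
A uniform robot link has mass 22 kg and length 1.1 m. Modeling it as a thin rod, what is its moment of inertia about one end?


I = (1/3) * m * L^2
= (1/3) * 22 * 1.1^2
= 0.333333 * 22 * 1.21
= 8.8733 kg*m^2


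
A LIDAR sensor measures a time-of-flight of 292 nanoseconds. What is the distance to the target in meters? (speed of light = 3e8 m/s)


tof = 292 ns = 2.92e-07 s
dist = c * tof / 2
= 3e8 * 2.92e-07 / 2
= 43.8 m


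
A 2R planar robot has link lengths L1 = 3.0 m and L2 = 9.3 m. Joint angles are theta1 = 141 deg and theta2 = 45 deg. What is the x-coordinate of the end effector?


Convert angles to radians: theta1 = 2.4609, theta2 = 0.7854
x = L1*cos(theta1) + L2*cos(theta1+theta2)
x = -2.3314 + -9.2491
x = -11.5805


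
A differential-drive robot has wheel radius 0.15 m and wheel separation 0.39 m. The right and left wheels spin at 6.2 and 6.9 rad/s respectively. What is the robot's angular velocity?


vR = r*wR = 0.15*6.2 = 0.93 m/s
vL = r*wL = 0.15*6.9 = 1.035 m/s
v = (vR+vL)/2 = 0.9825 m/s
omega = (vR-vL)/L = -0.2692 rad/s
angular velocity = -0.2692 rad/s


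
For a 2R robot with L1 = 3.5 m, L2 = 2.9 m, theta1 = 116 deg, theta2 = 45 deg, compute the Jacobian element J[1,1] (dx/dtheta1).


J[1,1] = -L1*sin(t1) - L2*sin(t1+t2)
= -3.5*sin(116) - 2.9*sin(161)
= -4.0899


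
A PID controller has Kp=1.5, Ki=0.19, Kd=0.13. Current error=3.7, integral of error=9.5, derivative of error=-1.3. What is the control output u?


u = Kp*e + Ki*int(e) + Kd*de/dt
= 1.5*3.7 + 0.19*9.5 + 0.13*(-1.3)
= 5.55 + 1.805 + -0.169
= 7.186


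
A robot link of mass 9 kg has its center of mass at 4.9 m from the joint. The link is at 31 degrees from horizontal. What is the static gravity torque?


tau = m*g*L*cos(angle)
= 9 * 9.81 * 4.9 * cos(31 deg)
= 9 * 9.81 * 4.9 * 0.8572
= 370.8286 Nm


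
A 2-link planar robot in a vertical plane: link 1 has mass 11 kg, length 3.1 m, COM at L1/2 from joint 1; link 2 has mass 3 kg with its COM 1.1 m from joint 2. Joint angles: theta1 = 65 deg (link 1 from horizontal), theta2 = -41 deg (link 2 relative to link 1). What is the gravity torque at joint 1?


Horizontal distance from joint 1 to link-1 COM:
  x_c1 = (L1/2)*cos(t1) = 1.55 * 0.4226 = 0.6551 m
Horizontal distance from joint 1 to link-2 COM:
  x_c2 = L1*cos(t1) + Lc2*cos(t1+t2)
       = 3.1*0.4226 + 1.1*0.9135 = 2.315 m
tau1 = m1*g*x_c1 + m2*g*x_c2
     = 11*9.81*0.6551 + 3*9.81*2.315
     = 70.6873 + 68.1309
     = 138.8183 Nm


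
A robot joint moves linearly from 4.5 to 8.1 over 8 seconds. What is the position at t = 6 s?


s = t/T = 6/8 = 0.75
p(t) = p0 + (pf-p0)*s
= 4.5 + (8.1 - 4.5) * 0.75
= 7.2


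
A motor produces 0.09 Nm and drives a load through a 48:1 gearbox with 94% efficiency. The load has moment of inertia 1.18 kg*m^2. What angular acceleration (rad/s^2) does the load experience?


tau_out = tau_motor * N * eta
= 0.09 * 48 * 0.94 = 4.0608 Nm
alpha = tau_out / I = 4.0608 / 1.18
= 3.4414 rad/s^2


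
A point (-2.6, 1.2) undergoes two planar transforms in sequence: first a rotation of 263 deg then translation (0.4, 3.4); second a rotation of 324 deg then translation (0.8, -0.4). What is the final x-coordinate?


After transform 1:
x1 = cos(263)*-2.6 - sin(263)*1.2 + 0.4 = 1.9079
y1 = sin(263)*-2.6 + cos(263)*1.2 + 3.4 = 5.8344
After transform 2:
x2 = cos(324)*1.9079 - sin(324)*5.8344 + 0.8
= 5.7729


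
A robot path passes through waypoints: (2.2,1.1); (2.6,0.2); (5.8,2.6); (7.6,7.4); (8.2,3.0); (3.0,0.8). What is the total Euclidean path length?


Segment lengths:
  seg1 = sqrt((0.4)^2 + (-0.9)^2) = 0.9849
  seg2 = sqrt((3.2)^2 + (2.4)^2) = 4.0
  seg3 = sqrt((1.8)^2 + (4.8)^2) = 5.1264
  seg4 = sqrt((0.6)^2 + (-4.4)^2) = 4.4407
  seg5 = sqrt((-5.2)^2 + (-2.2)^2) = 5.6462
Total = 20.1982


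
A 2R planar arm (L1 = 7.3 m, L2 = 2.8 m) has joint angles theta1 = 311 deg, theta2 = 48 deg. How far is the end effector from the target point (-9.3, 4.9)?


End effector via forward kinematics:
x = L1*cos(t1) + L2*cos(t1+t2) = 7.5888
y = L1*sin(t1) + L2*sin(t1+t2) = -5.5582
Distance to target:
d = sqrt((-9.3 - 7.5888)^2 + (4.9 - -5.5582)^2)
= sqrt(285.2317 + 109.3749)
= 19.8647 m


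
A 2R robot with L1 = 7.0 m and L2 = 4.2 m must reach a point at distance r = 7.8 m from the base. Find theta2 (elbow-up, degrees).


cos(theta2) = (r^2 - L1^2 - L2^2) / (2*L1*L2)
cos(theta2) = (60.84 - 49.0 - 17.64) / 58.8
cos(theta2) = -0.098639
theta2 = 95.6608 degrees


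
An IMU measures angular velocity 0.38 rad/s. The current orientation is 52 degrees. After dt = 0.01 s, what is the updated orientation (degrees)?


delta_theta = w * dt = 0.38 * 0.01 = 0.0038 rad
= 0.2177 deg
theta_new = 52 + 0.2177 = 52.2177 deg


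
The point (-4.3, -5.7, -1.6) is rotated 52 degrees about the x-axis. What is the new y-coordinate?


Rotation about x-axis: y' = y*cos(theta) - z*sin(theta)
= -5.7 * 0.6157 - -1.6 * 0.788
= -2.2485


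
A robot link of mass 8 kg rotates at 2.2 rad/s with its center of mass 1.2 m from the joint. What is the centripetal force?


F = m * omega^2 * r
= 8 * 2.2^2 * 1.2
= 8 * 4.84 * 1.2
= 46.464 N


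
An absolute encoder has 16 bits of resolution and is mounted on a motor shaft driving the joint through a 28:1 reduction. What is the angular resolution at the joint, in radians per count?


counts = 2^16 = 65536
effective counts at joint = 65536 * 28 = 1835008
resolution = 2*pi / 1835008
= 3.4241e-06 rad/count


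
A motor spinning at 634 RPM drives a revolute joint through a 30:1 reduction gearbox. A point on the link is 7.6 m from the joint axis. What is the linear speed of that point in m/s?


omega_motor = 634 * 2*pi/60 = 66.3923 rad/s
omega_joint = omega_motor / 30 = 2.2131 rad/s
v = omega_joint * r = 2.2131 * 7.6
= 16.8194 m/s


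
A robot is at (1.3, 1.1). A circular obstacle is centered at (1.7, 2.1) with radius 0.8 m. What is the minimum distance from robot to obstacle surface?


center_dist = sqrt((1.3-1.7)^2 + (1.1-2.1)^2)
= sqrt(0.16 + 1.0)
= 1.077
min_dist = center_dist - radius = 1.077 - 0.8 = 0.277 m


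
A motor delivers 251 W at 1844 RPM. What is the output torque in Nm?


omega = 1844 * 2*pi/60 = 193.1032 rad/s
tau = P / omega = 251 / 193.1032
= 1.2998 Nm


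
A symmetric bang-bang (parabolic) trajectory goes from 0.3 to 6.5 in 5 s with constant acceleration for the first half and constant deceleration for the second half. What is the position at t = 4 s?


Symmetric rest-to-rest: each phase covers (pf-p0)/2 in time T/2. 0.5*a*(T/2)^2 = (pf-p0)/2 => a = 4*(pf-p0)/T^2
a = 4*(6.5-0.3)/5^2 = 0.992
t = 4 is in the deceleration phase (t > T/2).
p = pf - 0.5*a*(T-t)^2 = 6.5 - 0.5*0.992*1^2
= 6.004


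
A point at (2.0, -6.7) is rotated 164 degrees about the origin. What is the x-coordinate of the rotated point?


x' = x*cos(theta) - y*sin(theta)
cos(164 deg) = -0.9613, sin(164 deg) = 0.2756
x' = 2.0 * -0.9613 - -6.7 * 0.2756
= -1.9225 - -1.8468
= -0.0758


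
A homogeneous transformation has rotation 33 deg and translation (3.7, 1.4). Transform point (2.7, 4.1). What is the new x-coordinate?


x' = cos(theta)*px - sin(theta)*py + tx
= 0.8387*2.7 - 0.5446*4.1 + 3.7
= 3.7314


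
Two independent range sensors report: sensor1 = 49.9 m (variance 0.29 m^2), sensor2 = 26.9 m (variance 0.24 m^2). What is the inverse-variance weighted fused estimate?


w1 = (1/var1) / (1/var1 + 1/var2)
   = 3.4483 / (3.4483 + 4.1667) = 0.4528
w2 = 1 - w1 = 0.5472
fused = w1*s1 + w2*s2 = 22.5962 + 14.7189
= 37.3151 m


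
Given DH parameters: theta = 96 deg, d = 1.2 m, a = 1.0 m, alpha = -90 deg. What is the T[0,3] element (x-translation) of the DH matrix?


T[0,3] = a * cos(theta)
= 1.0 * cos(96 deg)
= 1.0 * -0.1045
= -0.1045


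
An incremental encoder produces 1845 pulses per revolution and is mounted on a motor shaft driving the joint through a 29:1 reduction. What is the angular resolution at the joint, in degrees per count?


counts per rev = 1845
effective counts at joint = 1845 * 29 = 53505
resolution = 360 / 53505
= 0.0067 deg/count


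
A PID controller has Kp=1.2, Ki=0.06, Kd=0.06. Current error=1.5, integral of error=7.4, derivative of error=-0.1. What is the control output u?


u = Kp*e + Ki*int(e) + Kd*de/dt
= 1.2*1.5 + 0.06*7.4 + 0.06*(-0.1)
= 1.8 + 0.444 + -0.006
= 2.238


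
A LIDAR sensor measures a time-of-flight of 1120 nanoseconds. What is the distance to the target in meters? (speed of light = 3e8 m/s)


tof = 1120 ns = 1.12e-06 s
dist = c * tof / 2
= 3e8 * 1.12e-06 / 2
= 168.0 m


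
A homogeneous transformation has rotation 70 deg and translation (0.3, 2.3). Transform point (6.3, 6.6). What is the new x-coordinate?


x' = cos(theta)*px - sin(theta)*py + tx
= 0.342*6.3 - 0.9397*6.6 + 0.3
= -3.7472


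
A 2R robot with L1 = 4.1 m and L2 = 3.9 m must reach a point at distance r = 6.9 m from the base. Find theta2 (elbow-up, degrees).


cos(theta2) = (r^2 - L1^2 - L2^2) / (2*L1*L2)
cos(theta2) = (47.61 - 16.81 - 15.21) / 31.98
cos(theta2) = 0.487492
theta2 = 60.8241 degrees


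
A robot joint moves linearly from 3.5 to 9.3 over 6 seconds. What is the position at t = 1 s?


s = t/T = 1/6 = 0.1667
p(t) = p0 + (pf-p0)*s
= 3.5 + (9.3 - 3.5) * 0.1667
= 4.4667


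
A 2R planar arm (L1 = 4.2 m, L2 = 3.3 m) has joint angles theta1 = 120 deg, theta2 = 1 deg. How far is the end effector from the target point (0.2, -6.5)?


End effector via forward kinematics:
x = L1*cos(t1) + L2*cos(t1+t2) = -3.7996
y = L1*sin(t1) + L2*sin(t1+t2) = 6.466
Distance to target:
d = sqrt((0.2 - -3.7996)^2 + (-6.5 - 6.466)^2)
= sqrt(15.997 + 168.1161)
= 13.5688 m


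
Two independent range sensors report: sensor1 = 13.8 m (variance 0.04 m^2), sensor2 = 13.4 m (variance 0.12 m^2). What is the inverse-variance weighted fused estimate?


w1 = (1/var1) / (1/var1 + 1/var2)
   = 25.0 / (25.0 + 8.3333) = 0.75
w2 = 1 - w1 = 0.25
fused = w1*s1 + w2*s2 = 10.35 + 3.35
= 13.7 m


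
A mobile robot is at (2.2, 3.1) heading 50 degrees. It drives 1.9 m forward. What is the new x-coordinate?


x_new = x0 + d*cos(theta)
= 2.2 + 1.9*cos(50)
= 2.2 + 1.2213
= 3.4213


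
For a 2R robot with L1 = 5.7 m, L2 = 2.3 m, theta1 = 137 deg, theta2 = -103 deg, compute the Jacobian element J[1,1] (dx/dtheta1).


J[1,1] = -L1*sin(t1) - L2*sin(t1+t2)
= -5.7*sin(137) - 2.3*sin(34)
= -5.1735


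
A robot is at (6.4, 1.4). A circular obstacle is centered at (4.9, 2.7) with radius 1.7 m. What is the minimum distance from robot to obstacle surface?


center_dist = sqrt((6.4-4.9)^2 + (1.4-2.7)^2)
= sqrt(2.25 + 1.69)
= 1.9849
min_dist = center_dist - radius = 1.9849 - 1.7 = 0.2849 m


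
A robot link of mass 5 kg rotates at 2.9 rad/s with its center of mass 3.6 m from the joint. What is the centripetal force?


F = m * omega^2 * r
= 5 * 2.9^2 * 3.6
= 5 * 8.41 * 3.6
= 151.38 N


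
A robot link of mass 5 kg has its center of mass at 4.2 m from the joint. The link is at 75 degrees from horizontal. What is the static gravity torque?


tau = m*g*L*cos(angle)
= 5 * 9.81 * 4.2 * cos(75 deg)
= 5 * 9.81 * 4.2 * 0.2588
= 53.3193 Nm


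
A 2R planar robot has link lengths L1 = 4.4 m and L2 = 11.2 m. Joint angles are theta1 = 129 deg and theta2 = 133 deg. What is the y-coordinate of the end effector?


Convert angles to radians: theta1 = 2.2515, theta2 = 2.3213
y = L1*sin(theta1) + L2*sin(theta1+theta2)
y = 3.4194 + -11.091
y = -7.6716


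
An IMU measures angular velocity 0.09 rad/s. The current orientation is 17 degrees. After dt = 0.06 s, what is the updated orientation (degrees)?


delta_theta = w * dt = 0.09 * 0.06 = 0.0054 rad
= 0.3094 deg
theta_new = 17 + 0.3094 = 17.3094 deg


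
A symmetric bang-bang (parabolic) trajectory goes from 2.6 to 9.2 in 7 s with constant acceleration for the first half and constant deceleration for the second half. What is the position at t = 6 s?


Symmetric rest-to-rest: each phase covers (pf-p0)/2 in time T/2. 0.5*a*(T/2)^2 = (pf-p0)/2 => a = 4*(pf-p0)/T^2
a = 4*(9.2-2.6)/7^2 = 0.5388
t = 6 is in the deceleration phase (t > T/2).
p = pf - 0.5*a*(T-t)^2 = 9.2 - 0.5*0.5388*1^2
= 8.9306


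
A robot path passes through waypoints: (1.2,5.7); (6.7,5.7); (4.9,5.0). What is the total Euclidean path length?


Segment lengths:
  seg1 = sqrt((5.5)^2 + (0.0)^2) = 5.5
  seg2 = sqrt((-1.8)^2 + (-0.7)^2) = 1.9313
Total = 7.4313


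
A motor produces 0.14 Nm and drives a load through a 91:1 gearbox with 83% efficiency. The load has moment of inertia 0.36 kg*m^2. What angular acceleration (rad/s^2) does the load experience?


tau_out = tau_motor * N * eta
= 0.14 * 91 * 0.83 = 10.5742 Nm
alpha = tau_out / I = 10.5742 / 0.36
= 29.3728 rad/s^2


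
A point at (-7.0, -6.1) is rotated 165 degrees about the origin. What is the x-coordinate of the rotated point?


x' = x*cos(theta) - y*sin(theta)
cos(165 deg) = -0.9659, sin(165 deg) = 0.2588
x' = -7.0 * -0.9659 - -6.1 * 0.2588
= 6.7615 - -1.5788
= 8.3403


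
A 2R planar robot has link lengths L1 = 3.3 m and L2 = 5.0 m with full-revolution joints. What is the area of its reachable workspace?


r_max = L1 + L2 = 8.3 m
r_min = |L1 - L2| = 1.7 m
Area = pi*(r_max^2 - r_min^2)
= pi*(68.89 - 2.89)
= pi * 66.0
= 207.3451 m^2


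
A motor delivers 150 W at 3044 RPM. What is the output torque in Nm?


omega = 3044 * 2*pi/60 = 318.7669 rad/s
tau = P / omega = 150 / 318.7669
= 0.4706 Nm


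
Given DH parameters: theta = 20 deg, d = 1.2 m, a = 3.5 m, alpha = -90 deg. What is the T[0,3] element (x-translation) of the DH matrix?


T[0,3] = a * cos(theta)
= 3.5 * cos(20 deg)
= 3.5 * 0.9397
= 3.2889


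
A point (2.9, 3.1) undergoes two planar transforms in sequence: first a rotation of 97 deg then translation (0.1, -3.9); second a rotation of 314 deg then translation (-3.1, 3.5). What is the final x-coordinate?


After transform 1:
x1 = cos(97)*2.9 - sin(97)*3.1 + 0.1 = -3.3303
y1 = sin(97)*2.9 + cos(97)*3.1 + -3.9 = -1.3994
After transform 2:
x2 = cos(314)*-3.3303 - sin(314)*-1.3994 + -3.1
= -6.4201


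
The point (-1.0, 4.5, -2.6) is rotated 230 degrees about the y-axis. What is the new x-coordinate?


Rotation about y-axis: x' = x*cos(theta) + z*sin(theta)
= -1.0 * -0.6428 + -2.6 * -0.766
= 2.6345


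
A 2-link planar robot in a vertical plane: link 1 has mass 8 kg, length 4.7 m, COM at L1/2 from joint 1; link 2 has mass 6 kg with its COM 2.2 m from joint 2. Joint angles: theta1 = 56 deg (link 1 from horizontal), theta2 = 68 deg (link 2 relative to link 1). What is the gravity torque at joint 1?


Horizontal distance from joint 1 to link-1 COM:
  x_c1 = (L1/2)*cos(t1) = 2.35 * 0.5592 = 1.3141 m
Horizontal distance from joint 1 to link-2 COM:
  x_c2 = L1*cos(t1) + Lc2*cos(t1+t2)
       = 4.7*0.5592 + 2.2*-0.5592 = 1.398 m
tau1 = m1*g*x_c1 + m2*g*x_c2
     = 8*9.81*1.3141 + 6*9.81*1.398
     = 103.1308 + 82.2852
     = 185.4161 Nm


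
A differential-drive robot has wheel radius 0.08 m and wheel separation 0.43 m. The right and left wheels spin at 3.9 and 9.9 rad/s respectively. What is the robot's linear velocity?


vR = r*wR = 0.08*3.9 = 0.312 m/s
vL = r*wL = 0.08*9.9 = 0.792 m/s
v = (vR+vL)/2 = 0.552 m/s
omega = (vR-vL)/L = -1.1163 rad/s
linear velocity = 0.552 m/s


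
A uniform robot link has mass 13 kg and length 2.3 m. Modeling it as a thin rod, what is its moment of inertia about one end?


I = (1/3) * m * L^2
= (1/3) * 13 * 2.3^2
= 0.333333 * 13 * 5.29
= 22.9233 kg*m^2


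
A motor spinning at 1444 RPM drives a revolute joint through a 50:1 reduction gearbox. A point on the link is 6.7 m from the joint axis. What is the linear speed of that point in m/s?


omega_motor = 1444 * 2*pi/60 = 151.2153 rad/s
omega_joint = omega_motor / 50 = 3.0243 rad/s
v = omega_joint * r = 3.0243 * 6.7
= 20.2629 m/s


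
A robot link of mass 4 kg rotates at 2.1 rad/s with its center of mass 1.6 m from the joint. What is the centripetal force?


F = m * omega^2 * r
= 4 * 2.1^2 * 1.6
= 4 * 4.41 * 1.6
= 28.224 N


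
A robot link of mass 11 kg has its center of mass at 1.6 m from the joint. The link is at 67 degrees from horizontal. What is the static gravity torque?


tau = m*g*L*cos(angle)
= 11 * 9.81 * 1.6 * cos(67 deg)
= 11 * 9.81 * 1.6 * 0.3907
= 67.4621 Nm


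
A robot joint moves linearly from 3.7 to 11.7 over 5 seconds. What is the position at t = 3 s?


s = t/T = 3/5 = 0.6
p(t) = p0 + (pf-p0)*s
= 3.7 + (11.7 - 3.7) * 0.6
= 8.5


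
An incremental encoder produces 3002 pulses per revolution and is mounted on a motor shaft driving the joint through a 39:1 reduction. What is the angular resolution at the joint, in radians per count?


counts per rev = 3002
effective counts at joint = 3002 * 39 = 117078
resolution = 2*pi / 117078
= 5.3667e-05 rad/count


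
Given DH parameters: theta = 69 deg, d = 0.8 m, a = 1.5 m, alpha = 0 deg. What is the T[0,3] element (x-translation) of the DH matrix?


T[0,3] = a * cos(theta)
= 1.5 * cos(69 deg)
= 1.5 * 0.3584
= 0.5376


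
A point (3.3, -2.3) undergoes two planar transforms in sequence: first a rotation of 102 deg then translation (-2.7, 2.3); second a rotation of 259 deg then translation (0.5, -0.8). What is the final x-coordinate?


After transform 1:
x1 = cos(102)*3.3 - sin(102)*-2.3 + -2.7 = -1.1364
y1 = sin(102)*3.3 + cos(102)*-2.3 + 2.3 = 6.0061
After transform 2:
x2 = cos(259)*-1.1364 - sin(259)*6.0061 + 0.5
= 6.6126


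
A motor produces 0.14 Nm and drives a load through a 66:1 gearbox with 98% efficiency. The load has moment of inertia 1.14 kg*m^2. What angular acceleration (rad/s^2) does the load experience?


tau_out = tau_motor * N * eta
= 0.14 * 66 * 0.98 = 9.0552 Nm
alpha = tau_out / I = 9.0552 / 1.14
= 7.9432 rad/s^2
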